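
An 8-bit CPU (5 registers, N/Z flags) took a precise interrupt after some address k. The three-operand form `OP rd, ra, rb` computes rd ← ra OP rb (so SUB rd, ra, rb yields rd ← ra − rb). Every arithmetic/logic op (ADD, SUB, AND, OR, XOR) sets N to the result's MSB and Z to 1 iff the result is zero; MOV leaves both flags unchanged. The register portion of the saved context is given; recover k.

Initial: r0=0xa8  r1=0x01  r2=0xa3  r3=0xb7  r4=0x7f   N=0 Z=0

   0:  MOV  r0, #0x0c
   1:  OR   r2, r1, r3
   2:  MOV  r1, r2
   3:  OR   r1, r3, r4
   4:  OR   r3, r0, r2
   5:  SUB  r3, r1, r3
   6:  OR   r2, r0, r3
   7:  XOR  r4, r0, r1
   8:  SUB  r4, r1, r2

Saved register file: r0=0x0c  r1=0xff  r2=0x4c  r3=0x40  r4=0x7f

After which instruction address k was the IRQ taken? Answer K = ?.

K = 6

after  0: r0=0x0c r1=0x01 r2=0xa3 r3=0xb7 r4=0x7f  N=0 Z=0
after  1: r0=0x0c r1=0x01 r2=0xb7 r3=0xb7 r4=0x7f  N=1 Z=0
after  2: r0=0x0c r1=0xb7 r2=0xb7 r3=0xb7 r4=0x7f  N=1 Z=0
after  3: r0=0x0c r1=0xff r2=0xb7 r3=0xb7 r4=0x7f  N=1 Z=0
after  4: r0=0x0c r1=0xff r2=0xb7 r3=0xbf r4=0x7f  N=1 Z=0
after  5: r0=0x0c r1=0xff r2=0xb7 r3=0x40 r4=0x7f  N=0 Z=0
after  6: r0=0x0c r1=0xff r2=0x4c r3=0x40 r4=0x7f  N=0 Z=0
-- IRQ taken; context saved, return-PC = 7 --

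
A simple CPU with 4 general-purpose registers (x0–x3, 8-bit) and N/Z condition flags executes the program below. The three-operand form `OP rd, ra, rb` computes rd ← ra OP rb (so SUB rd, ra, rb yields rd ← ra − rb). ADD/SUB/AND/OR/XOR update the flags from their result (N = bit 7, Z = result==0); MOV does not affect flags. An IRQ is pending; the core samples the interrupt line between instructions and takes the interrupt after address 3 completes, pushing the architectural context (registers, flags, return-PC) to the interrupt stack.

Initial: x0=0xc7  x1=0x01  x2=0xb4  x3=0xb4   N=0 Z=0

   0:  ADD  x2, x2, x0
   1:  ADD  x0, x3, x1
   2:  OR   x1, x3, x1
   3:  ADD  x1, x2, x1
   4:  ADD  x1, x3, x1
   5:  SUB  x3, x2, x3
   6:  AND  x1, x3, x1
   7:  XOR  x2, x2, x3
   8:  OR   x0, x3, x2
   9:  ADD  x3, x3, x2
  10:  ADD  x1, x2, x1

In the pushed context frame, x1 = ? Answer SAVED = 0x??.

SAVED = 0x30

after  0: x0=0xc7 x1=0x01 x2=0x7b x3=0xb4  N=0 Z=0
after  1: x0=0xb5 x1=0x01 x2=0x7b x3=0xb4  N=1 Z=0
after  2: x0=0xb5 x1=0xb5 x2=0x7b x3=0xb4  N=1 Z=0
after  3: x0=0xb5 x1=0x30 x2=0x7b x3=0xb4  N=0 Z=0
-- IRQ taken; context saved, return-PC = 4 --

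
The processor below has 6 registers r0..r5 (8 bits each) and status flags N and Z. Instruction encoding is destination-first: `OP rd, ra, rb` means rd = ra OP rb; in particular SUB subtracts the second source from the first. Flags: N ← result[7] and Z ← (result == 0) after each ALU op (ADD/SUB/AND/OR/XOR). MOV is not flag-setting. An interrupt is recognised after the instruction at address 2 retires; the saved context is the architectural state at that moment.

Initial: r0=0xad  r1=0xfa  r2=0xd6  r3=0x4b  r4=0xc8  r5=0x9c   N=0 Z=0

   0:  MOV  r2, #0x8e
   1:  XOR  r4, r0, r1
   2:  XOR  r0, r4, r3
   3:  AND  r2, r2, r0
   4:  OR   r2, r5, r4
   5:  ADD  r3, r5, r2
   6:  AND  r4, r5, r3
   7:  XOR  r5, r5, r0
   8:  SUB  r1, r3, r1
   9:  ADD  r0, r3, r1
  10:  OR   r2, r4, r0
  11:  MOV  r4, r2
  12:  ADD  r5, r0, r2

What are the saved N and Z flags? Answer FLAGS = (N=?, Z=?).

after  0: r0=0xad r1=0xfa r2=0x8e r3=0x4b r4=0xc8 r5=0x9c  N=0 Z=0
after  1: r0=0xad r1=0xfa r2=0x8e r3=0x4b r4=0x57 r5=0x9c  N=0 Z=0
after  2: r0=0x1c r1=0xfa r2=0x8e r3=0x4b r4=0x57 r5=0x9c  N=0 Z=0
-- IRQ taken; context saved, return-PC = 3 --

FLAGS = (N=0, Z=0)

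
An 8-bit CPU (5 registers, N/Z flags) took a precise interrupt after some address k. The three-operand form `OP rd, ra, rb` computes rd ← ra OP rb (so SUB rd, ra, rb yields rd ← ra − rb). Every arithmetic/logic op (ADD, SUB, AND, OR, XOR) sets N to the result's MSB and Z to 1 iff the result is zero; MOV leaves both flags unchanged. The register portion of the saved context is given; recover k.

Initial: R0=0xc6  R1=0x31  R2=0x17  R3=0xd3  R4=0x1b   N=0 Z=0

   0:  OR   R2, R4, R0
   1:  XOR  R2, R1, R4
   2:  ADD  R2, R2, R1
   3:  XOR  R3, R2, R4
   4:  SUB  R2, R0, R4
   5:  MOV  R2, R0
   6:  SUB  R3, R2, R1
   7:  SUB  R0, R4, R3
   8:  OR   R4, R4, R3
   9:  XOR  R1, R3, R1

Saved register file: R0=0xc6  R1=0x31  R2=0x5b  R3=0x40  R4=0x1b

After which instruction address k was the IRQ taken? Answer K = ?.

K = 3

after  0: R0=0xc6 R1=0x31 R2=0xdf R3=0xd3 R4=0x1b  N=1 Z=0
after  1: R0=0xc6 R1=0x31 R2=0x2a R3=0xd3 R4=0x1b  N=0 Z=0
after  2: R0=0xc6 R1=0x31 R2=0x5b R3=0xd3 R4=0x1b  N=0 Z=0
after  3: R0=0xc6 R1=0x31 R2=0x5b R3=0x40 R4=0x1b  N=0 Z=0
-- IRQ taken; context saved, return-PC = 4 --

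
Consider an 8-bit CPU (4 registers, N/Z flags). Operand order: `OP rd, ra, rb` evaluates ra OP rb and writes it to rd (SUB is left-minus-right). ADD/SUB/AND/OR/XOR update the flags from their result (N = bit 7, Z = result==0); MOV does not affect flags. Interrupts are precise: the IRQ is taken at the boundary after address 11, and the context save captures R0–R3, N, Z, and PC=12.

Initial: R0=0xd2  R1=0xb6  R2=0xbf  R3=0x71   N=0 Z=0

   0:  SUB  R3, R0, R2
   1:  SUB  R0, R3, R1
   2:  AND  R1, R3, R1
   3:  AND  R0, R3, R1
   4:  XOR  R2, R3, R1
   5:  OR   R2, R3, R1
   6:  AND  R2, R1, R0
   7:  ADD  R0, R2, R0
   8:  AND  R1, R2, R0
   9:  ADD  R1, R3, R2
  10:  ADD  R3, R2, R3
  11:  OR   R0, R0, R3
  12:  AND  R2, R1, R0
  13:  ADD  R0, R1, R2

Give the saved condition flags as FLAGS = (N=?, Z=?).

after  0: R0=0xd2 R1=0xb6 R2=0xbf R3=0x13  N=0 Z=0
after  1: R0=0x5d R1=0xb6 R2=0xbf R3=0x13  N=0 Z=0
after  2: R0=0x5d R1=0x12 R2=0xbf R3=0x13  N=0 Z=0
after  3: R0=0x12 R1=0x12 R2=0xbf R3=0x13  N=0 Z=0
after  4: R0=0x12 R1=0x12 R2=0x01 R3=0x13  N=0 Z=0
after  5: R0=0x12 R1=0x12 R2=0x13 R3=0x13  N=0 Z=0
after  6: R0=0x12 R1=0x12 R2=0x12 R3=0x13  N=0 Z=0
after  7: R0=0x24 R1=0x12 R2=0x12 R3=0x13  N=0 Z=0
after  8: R0=0x24 R1=0x00 R2=0x12 R3=0x13  N=0 Z=1
after  9: R0=0x24 R1=0x25 R2=0x12 R3=0x13  N=0 Z=0
after 10: R0=0x24 R1=0x25 R2=0x12 R3=0x25  N=0 Z=0
after 11: R0=0x25 R1=0x25 R2=0x12 R3=0x25  N=0 Z=0
-- IRQ taken; context saved, return-PC = 12 --

FLAGS = (N=0, Z=0)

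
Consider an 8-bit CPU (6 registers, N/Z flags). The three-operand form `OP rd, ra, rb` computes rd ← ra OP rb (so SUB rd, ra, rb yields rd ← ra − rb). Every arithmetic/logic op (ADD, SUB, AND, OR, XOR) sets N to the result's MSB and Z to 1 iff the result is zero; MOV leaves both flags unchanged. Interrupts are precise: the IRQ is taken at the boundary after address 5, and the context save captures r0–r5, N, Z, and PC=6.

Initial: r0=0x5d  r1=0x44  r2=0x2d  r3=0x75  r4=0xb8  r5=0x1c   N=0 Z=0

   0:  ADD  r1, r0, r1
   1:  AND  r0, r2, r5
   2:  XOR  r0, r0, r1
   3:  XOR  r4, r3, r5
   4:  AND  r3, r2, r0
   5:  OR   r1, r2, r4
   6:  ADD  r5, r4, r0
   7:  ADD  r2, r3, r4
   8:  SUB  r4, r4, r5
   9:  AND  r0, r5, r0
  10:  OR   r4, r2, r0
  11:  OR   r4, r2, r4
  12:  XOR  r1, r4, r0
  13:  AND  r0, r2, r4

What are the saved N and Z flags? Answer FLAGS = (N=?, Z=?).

FLAGS = (N=0, Z=0)

after  0: r0=0x5d r1=0xa1 r2=0x2d r3=0x75 r4=0xb8 r5=0x1c  N=1 Z=0
after  1: r0=0x0c r1=0xa1 r2=0x2d r3=0x75 r4=0xb8 r5=0x1c  N=0 Z=0
after  2: r0=0xad r1=0xa1 r2=0x2d r3=0x75 r4=0xb8 r5=0x1c  N=1 Z=0
after  3: r0=0xad r1=0xa1 r2=0x2d r3=0x75 r4=0x69 r5=0x1c  N=0 Z=0
after  4: r0=0xad r1=0xa1 r2=0x2d r3=0x2d r4=0x69 r5=0x1c  N=0 Z=0
after  5: r0=0xad r1=0x6d r2=0x2d r3=0x2d r4=0x69 r5=0x1c  N=0 Z=0
-- IRQ taken; context saved, return-PC = 6 --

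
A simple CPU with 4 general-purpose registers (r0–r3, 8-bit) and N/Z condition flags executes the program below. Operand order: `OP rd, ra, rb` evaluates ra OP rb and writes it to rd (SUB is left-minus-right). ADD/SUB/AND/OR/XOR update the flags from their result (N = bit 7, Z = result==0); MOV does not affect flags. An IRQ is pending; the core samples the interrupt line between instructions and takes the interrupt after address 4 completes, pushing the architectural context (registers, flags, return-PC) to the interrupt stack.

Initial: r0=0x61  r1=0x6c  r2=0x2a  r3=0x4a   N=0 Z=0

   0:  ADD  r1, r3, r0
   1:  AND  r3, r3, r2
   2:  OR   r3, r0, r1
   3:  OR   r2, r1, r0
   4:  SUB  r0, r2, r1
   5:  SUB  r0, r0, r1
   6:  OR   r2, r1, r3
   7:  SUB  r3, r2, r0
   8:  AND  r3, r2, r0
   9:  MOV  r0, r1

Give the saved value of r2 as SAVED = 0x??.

after  0: r0=0x61 r1=0xab r2=0x2a r3=0x4a  N=1 Z=0
after  1: r0=0x61 r1=0xab r2=0x2a r3=0x0a  N=0 Z=0
after  2: r0=0x61 r1=0xab r2=0x2a r3=0xeb  N=1 Z=0
after  3: r0=0x61 r1=0xab r2=0xeb r3=0xeb  N=1 Z=0
after  4: r0=0x40 r1=0xab r2=0xeb r3=0xeb  N=0 Z=0
-- IRQ taken; context saved, return-PC = 5 --

SAVED = 0xeb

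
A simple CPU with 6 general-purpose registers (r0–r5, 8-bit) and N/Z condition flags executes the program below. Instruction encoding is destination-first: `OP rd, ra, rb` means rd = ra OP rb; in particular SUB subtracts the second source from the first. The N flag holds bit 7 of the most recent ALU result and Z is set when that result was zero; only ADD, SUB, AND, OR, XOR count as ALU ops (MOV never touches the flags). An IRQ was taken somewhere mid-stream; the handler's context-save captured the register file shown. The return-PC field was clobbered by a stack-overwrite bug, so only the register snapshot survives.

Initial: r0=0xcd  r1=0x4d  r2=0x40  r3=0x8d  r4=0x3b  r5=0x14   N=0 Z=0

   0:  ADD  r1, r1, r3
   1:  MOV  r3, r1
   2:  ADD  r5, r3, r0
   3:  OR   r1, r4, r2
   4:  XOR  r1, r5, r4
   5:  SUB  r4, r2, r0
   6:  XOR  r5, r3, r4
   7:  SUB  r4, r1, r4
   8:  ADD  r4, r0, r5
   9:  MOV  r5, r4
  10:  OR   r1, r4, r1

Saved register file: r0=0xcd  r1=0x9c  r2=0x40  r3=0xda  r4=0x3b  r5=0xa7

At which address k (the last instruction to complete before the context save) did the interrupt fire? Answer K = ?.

after  0: r0=0xcd r1=0xda r2=0x40 r3=0x8d r4=0x3b r5=0x14  N=1 Z=0
after  1: r0=0xcd r1=0xda r2=0x40 r3=0xda r4=0x3b r5=0x14  N=1 Z=0
after  2: r0=0xcd r1=0xda r2=0x40 r3=0xda r4=0x3b r5=0xa7  N=1 Z=0
after  3: r0=0xcd r1=0x7b r2=0x40 r3=0xda r4=0x3b r5=0xa7  N=0 Z=0
after  4: r0=0xcd r1=0x9c r2=0x40 r3=0xda r4=0x3b r5=0xa7  N=1 Z=0
-- IRQ taken; context saved, return-PC = 5 --

K = 4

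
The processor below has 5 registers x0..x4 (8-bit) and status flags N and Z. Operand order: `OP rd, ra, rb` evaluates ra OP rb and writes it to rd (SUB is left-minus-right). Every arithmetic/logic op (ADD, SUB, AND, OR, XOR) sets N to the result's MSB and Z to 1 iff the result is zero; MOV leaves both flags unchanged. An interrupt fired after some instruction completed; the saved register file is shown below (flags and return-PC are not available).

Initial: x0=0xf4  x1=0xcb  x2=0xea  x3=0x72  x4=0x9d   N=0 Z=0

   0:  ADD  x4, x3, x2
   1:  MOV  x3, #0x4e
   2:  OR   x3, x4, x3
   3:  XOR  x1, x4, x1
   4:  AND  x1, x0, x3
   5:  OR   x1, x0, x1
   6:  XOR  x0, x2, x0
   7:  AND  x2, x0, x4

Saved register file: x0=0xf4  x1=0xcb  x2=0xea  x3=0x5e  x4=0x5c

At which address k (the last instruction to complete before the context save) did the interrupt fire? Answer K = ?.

K = 2

after  0: x0=0xf4 x1=0xcb x2=0xea x3=0x72 x4=0x5c  N=0 Z=0
after  1: x0=0xf4 x1=0xcb x2=0xea x3=0x4e x4=0x5c  N=0 Z=0
after  2: x0=0xf4 x1=0xcb x2=0xea x3=0x5e x4=0x5c  N=0 Z=0
-- IRQ taken; context saved, return-PC = 3 --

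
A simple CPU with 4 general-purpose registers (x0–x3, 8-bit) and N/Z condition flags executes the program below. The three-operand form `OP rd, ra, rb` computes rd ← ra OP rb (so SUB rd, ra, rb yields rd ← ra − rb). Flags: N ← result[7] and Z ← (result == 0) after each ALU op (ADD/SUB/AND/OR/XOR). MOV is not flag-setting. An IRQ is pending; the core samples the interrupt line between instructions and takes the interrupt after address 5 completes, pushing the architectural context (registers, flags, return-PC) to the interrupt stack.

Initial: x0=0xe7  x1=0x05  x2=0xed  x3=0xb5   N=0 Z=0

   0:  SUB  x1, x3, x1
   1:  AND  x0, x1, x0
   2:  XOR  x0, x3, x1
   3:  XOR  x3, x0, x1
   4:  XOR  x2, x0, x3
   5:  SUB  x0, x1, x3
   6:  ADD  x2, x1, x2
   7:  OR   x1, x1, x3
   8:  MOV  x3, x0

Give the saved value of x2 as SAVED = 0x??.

SAVED = 0xb0

after  0: x0=0xe7 x1=0xb0 x2=0xed x3=0xb5  N=1 Z=0
after  1: x0=0xa0 x1=0xb0 x2=0xed x3=0xb5  N=1 Z=0
after  2: x0=0x05 x1=0xb0 x2=0xed x3=0xb5  N=0 Z=0
after  3: x0=0x05 x1=0xb0 x2=0xed x3=0xb5  N=1 Z=0
after  4: x0=0x05 x1=0xb0 x2=0xb0 x3=0xb5  N=1 Z=0
after  5: x0=0xfb x1=0xb0 x2=0xb0 x3=0xb5  N=1 Z=0
-- IRQ taken; context saved, return-PC = 6 --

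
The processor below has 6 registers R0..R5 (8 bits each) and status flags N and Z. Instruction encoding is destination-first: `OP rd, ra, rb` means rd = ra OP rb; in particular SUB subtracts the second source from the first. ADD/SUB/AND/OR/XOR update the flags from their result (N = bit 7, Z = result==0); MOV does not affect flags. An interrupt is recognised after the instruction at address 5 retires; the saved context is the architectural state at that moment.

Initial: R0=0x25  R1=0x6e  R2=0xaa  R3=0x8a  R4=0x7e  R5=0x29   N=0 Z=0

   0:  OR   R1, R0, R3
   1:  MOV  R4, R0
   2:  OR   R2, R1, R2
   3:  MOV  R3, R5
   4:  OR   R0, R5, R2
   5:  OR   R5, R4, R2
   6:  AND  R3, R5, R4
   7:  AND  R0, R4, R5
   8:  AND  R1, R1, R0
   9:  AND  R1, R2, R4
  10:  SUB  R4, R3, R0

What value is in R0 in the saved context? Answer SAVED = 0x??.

after  0: R0=0x25 R1=0xaf R2=0xaa R3=0x8a R4=0x7e R5=0x29  N=1 Z=0
after  1: R0=0x25 R1=0xaf R2=0xaa R3=0x8a R4=0x25 R5=0x29  N=1 Z=0
after  2: R0=0x25 R1=0xaf R2=0xaf R3=0x8a R4=0x25 R5=0x29  N=1 Z=0
after  3: R0=0x25 R1=0xaf R2=0xaf R3=0x29 R4=0x25 R5=0x29  N=1 Z=0
after  4: R0=0xaf R1=0xaf R2=0xaf R3=0x29 R4=0x25 R5=0x29  N=1 Z=0
after  5: R0=0xaf R1=0xaf R2=0xaf R3=0x29 R4=0x25 R5=0xaf  N=1 Z=0
-- IRQ taken; context saved, return-PC = 6 --

SAVED = 0xaf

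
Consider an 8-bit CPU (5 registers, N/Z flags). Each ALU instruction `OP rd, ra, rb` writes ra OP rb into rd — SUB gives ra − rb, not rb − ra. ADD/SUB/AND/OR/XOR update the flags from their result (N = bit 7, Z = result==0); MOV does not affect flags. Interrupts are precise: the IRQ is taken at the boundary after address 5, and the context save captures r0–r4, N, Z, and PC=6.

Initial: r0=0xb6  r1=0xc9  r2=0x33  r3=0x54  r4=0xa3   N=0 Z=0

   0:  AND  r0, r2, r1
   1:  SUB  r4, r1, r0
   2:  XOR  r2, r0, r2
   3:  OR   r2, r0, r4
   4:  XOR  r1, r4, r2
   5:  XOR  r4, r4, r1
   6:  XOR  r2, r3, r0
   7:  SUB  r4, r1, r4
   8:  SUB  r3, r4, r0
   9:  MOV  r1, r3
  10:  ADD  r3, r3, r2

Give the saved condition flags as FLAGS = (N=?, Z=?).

FLAGS = (N=1, Z=0)

after  0: r0=0x01 r1=0xc9 r2=0x33 r3=0x54 r4=0xa3  N=0 Z=0
after  1: r0=0x01 r1=0xc9 r2=0x33 r3=0x54 r4=0xc8  N=1 Z=0
after  2: r0=0x01 r1=0xc9 r2=0x32 r3=0x54 r4=0xc8  N=0 Z=0
after  3: r0=0x01 r1=0xc9 r2=0xc9 r3=0x54 r4=0xc8  N=1 Z=0
after  4: r0=0x01 r1=0x01 r2=0xc9 r3=0x54 r4=0xc8  N=0 Z=0
after  5: r0=0x01 r1=0x01 r2=0xc9 r3=0x54 r4=0xc9  N=1 Z=0
-- IRQ taken; context saved, return-PC = 6 --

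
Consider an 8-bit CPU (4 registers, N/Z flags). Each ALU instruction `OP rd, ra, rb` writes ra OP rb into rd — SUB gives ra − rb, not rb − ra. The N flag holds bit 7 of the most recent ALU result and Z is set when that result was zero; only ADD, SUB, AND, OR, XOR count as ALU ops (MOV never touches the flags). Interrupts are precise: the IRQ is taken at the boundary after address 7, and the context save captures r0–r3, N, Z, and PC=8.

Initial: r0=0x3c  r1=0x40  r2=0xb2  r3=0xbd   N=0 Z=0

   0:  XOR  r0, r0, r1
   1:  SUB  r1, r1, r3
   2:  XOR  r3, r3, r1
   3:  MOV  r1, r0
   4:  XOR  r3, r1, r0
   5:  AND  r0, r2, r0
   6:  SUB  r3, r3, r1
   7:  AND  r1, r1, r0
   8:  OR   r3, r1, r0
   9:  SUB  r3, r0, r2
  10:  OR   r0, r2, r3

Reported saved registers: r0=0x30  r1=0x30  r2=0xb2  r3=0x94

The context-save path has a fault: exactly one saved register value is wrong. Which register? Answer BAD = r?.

BAD = r3

after  0: r0=0x7c r1=0x40 r2=0xb2 r3=0xbd  N=0 Z=0
after  1: r0=0x7c r1=0x83 r2=0xb2 r3=0xbd  N=1 Z=0
after  2: r0=0x7c r1=0x83 r2=0xb2 r3=0x3e  N=0 Z=0
after  3: r0=0x7c r1=0x7c r2=0xb2 r3=0x3e  N=0 Z=0
after  4: r0=0x7c r1=0x7c r2=0xb2 r3=0x00  N=0 Z=1
after  5: r0=0x30 r1=0x7c r2=0xb2 r3=0x00  N=0 Z=0
after  6: r0=0x30 r1=0x7c r2=0xb2 r3=0x84  N=1 Z=0
after  7: r0=0x30 r1=0x30 r2=0xb2 r3=0x84  N=0 Z=0
-- IRQ taken; context saved, return-PC = 8 --
mismatch: r3: reported 0x94 vs actual 0x84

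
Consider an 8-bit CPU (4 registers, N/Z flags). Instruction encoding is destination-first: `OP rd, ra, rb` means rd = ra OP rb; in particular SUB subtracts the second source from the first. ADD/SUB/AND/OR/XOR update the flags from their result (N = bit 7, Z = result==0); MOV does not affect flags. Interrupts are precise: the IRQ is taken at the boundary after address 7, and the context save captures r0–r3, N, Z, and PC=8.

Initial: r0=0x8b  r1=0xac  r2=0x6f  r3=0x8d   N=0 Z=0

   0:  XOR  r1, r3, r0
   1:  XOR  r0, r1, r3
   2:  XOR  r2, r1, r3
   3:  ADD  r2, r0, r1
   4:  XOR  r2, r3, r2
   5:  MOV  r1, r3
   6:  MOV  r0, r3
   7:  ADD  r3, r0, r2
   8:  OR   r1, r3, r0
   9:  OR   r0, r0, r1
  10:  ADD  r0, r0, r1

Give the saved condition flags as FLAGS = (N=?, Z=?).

FLAGS = (N=1, Z=0)

after  0: r0=0x8b r1=0x06 r2=0x6f r3=0x8d  N=0 Z=0
after  1: r0=0x8b r1=0x06 r2=0x6f r3=0x8d  N=1 Z=0
after  2: r0=0x8b r1=0x06 r2=0x8b r3=0x8d  N=1 Z=0
after  3: r0=0x8b r1=0x06 r2=0x91 r3=0x8d  N=1 Z=0
after  4: r0=0x8b r1=0x06 r2=0x1c r3=0x8d  N=0 Z=0
after  5: r0=0x8b r1=0x8d r2=0x1c r3=0x8d  N=0 Z=0
after  6: r0=0x8d r1=0x8d r2=0x1c r3=0x8d  N=0 Z=0
after  7: r0=0x8d r1=0x8d r2=0x1c r3=0xa9  N=1 Z=0
-- IRQ taken; context saved, return-PC = 8 --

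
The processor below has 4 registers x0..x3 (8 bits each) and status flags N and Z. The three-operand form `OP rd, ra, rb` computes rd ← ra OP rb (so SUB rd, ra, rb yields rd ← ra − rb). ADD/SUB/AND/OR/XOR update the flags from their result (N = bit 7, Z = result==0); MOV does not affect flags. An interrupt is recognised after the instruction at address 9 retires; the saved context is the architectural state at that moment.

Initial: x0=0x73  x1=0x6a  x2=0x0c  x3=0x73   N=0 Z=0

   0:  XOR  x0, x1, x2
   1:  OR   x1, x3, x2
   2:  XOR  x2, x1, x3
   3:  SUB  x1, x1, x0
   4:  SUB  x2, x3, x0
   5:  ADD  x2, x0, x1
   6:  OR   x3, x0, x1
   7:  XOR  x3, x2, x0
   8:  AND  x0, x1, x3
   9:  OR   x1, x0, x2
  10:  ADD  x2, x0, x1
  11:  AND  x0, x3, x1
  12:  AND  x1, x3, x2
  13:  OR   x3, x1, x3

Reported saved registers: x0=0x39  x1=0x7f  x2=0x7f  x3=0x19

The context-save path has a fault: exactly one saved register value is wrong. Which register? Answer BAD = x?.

after  0: x0=0x66 x1=0x6a x2=0x0c x3=0x73  N=0 Z=0
after  1: x0=0x66 x1=0x7f x2=0x0c x3=0x73  N=0 Z=0
after  2: x0=0x66 x1=0x7f x2=0x0c x3=0x73  N=0 Z=0
after  3: x0=0x66 x1=0x19 x2=0x0c x3=0x73  N=0 Z=0
after  4: x0=0x66 x1=0x19 x2=0x0d x3=0x73  N=0 Z=0
after  5: x0=0x66 x1=0x19 x2=0x7f x3=0x73  N=0 Z=0
after  6: x0=0x66 x1=0x19 x2=0x7f x3=0x7f  N=0 Z=0
after  7: x0=0x66 x1=0x19 x2=0x7f x3=0x19  N=0 Z=0
after  8: x0=0x19 x1=0x19 x2=0x7f x3=0x19  N=0 Z=0
after  9: x0=0x19 x1=0x7f x2=0x7f x3=0x19  N=0 Z=0
-- IRQ taken; context saved, return-PC = 10 --
mismatch: x0: reported 0x39 vs actual 0x19

BAD = x0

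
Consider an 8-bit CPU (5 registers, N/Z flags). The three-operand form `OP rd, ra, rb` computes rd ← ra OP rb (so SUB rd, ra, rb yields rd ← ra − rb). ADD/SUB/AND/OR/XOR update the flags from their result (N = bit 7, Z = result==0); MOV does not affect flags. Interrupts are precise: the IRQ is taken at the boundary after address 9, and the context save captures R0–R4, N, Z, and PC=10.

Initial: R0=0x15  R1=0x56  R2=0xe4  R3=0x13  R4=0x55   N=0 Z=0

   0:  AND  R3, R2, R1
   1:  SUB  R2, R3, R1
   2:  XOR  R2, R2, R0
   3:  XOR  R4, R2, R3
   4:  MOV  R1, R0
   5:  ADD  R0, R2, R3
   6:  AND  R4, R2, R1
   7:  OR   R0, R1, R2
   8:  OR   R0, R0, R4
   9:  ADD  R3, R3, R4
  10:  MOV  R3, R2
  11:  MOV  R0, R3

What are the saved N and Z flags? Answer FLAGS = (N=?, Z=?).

after  0: R0=0x15 R1=0x56 R2=0xe4 R3=0x44 R4=0x55  N=0 Z=0
after  1: R0=0x15 R1=0x56 R2=0xee R3=0x44 R4=0x55  N=1 Z=0
after  2: R0=0x15 R1=0x56 R2=0xfb R3=0x44 R4=0x55  N=1 Z=0
after  3: R0=0x15 R1=0x56 R2=0xfb R3=0x44 R4=0xbf  N=1 Z=0
after  4: R0=0x15 R1=0x15 R2=0xfb R3=0x44 R4=0xbf  N=1 Z=0
after  5: R0=0x3f R1=0x15 R2=0xfb R3=0x44 R4=0xbf  N=0 Z=0
after  6: R0=0x3f R1=0x15 R2=0xfb R3=0x44 R4=0x11  N=0 Z=0
after  7: R0=0xff R1=0x15 R2=0xfb R3=0x44 R4=0x11  N=1 Z=0
after  8: R0=0xff R1=0x15 R2=0xfb R3=0x44 R4=0x11  N=1 Z=0
after  9: R0=0xff R1=0x15 R2=0xfb R3=0x55 R4=0x11  N=0 Z=0
-- IRQ taken; context saved, return-PC = 10 --

FLAGS = (N=0, Z=0)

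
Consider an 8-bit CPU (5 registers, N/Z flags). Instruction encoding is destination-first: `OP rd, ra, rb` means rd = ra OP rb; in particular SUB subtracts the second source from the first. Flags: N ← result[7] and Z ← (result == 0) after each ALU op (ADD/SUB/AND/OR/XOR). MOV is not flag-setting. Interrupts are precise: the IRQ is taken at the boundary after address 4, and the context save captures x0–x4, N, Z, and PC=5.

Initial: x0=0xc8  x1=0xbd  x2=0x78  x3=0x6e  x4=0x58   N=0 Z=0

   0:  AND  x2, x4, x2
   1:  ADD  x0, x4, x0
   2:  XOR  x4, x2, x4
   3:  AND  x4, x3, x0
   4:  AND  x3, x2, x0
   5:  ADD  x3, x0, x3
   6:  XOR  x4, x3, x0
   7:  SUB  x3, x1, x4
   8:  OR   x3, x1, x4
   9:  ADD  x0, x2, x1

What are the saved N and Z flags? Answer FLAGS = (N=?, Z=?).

after  0: x0=0xc8 x1=0xbd x2=0x58 x3=0x6e x4=0x58  N=0 Z=0
after  1: x0=0x20 x1=0xbd x2=0x58 x3=0x6e x4=0x58  N=0 Z=0
after  2: x0=0x20 x1=0xbd x2=0x58 x3=0x6e x4=0x00  N=0 Z=1
after  3: x0=0x20 x1=0xbd x2=0x58 x3=0x6e x4=0x20  N=0 Z=0
after  4: x0=0x20 x1=0xbd x2=0x58 x3=0x00 x4=0x20  N=0 Z=1
-- IRQ taken; context saved, return-PC = 5 --

FLAGS = (N=0, Z=1)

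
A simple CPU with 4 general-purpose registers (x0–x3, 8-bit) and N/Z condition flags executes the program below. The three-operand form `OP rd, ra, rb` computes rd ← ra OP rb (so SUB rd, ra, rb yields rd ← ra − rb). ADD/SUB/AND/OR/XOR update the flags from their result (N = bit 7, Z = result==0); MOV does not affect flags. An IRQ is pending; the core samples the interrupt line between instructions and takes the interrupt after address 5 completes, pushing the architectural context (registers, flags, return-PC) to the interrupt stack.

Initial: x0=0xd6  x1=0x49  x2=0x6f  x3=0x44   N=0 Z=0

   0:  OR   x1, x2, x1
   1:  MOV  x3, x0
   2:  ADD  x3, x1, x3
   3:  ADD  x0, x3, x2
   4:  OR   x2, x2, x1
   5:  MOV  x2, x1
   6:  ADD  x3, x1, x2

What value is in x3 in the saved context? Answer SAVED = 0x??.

after  0: x0=0xd6 x1=0x6f x2=0x6f x3=0x44  N=0 Z=0
after  1: x0=0xd6 x1=0x6f x2=0x6f x3=0xd6  N=0 Z=0
after  2: x0=0xd6 x1=0x6f x2=0x6f x3=0x45  N=0 Z=0
after  3: x0=0xb4 x1=0x6f x2=0x6f x3=0x45  N=1 Z=0
after  4: x0=0xb4 x1=0x6f x2=0x6f x3=0x45  N=0 Z=0
after  5: x0=0xb4 x1=0x6f x2=0x6f x3=0x45  N=0 Z=0
-- IRQ taken; context saved, return-PC = 6 --

SAVED = 0x45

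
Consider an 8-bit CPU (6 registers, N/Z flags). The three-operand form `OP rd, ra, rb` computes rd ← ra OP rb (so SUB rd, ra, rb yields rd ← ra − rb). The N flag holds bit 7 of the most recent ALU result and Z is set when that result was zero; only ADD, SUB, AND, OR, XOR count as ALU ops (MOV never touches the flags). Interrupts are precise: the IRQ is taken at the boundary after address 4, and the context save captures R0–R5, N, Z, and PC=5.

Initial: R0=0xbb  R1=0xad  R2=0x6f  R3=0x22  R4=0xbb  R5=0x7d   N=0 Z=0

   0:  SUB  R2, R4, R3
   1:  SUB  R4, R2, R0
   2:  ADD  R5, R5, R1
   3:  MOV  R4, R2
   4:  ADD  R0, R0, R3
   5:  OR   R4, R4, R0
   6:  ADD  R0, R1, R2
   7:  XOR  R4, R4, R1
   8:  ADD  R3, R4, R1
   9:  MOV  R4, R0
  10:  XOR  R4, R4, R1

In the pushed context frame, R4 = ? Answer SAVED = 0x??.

after  0: R0=0xbb R1=0xad R2=0x99 R3=0x22 R4=0xbb R5=0x7d  N=1 Z=0
after  1: R0=0xbb R1=0xad R2=0x99 R3=0x22 R4=0xde R5=0x7d  N=1 Z=0
after  2: R0=0xbb R1=0xad R2=0x99 R3=0x22 R4=0xde R5=0x2a  N=0 Z=0
after  3: R0=0xbb R1=0xad R2=0x99 R3=0x22 R4=0x99 R5=0x2a  N=0 Z=0
after  4: R0=0xdd R1=0xad R2=0x99 R3=0x22 R4=0x99 R5=0x2a  N=1 Z=0
-- IRQ taken; context saved, return-PC = 5 --

SAVED = 0x99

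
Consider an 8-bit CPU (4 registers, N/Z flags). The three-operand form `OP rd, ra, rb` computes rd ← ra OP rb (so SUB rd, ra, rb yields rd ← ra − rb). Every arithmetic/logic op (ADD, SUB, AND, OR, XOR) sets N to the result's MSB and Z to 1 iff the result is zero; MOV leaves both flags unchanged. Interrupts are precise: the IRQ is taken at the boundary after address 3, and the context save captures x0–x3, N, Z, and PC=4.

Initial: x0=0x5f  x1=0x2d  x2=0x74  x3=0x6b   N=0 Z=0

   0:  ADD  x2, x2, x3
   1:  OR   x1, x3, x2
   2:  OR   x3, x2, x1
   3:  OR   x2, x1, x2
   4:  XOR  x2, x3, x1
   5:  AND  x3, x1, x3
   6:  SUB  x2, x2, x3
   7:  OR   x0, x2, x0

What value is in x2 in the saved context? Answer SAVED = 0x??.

SAVED = 0xff

after  0: x0=0x5f x1=0x2d x2=0xdf x3=0x6b  N=1 Z=0
after  1: x0=0x5f x1=0xff x2=0xdf x3=0x6b  N=1 Z=0
after  2: x0=0x5f x1=0xff x2=0xdf x3=0xff  N=1 Z=0
after  3: x0=0x5f x1=0xff x2=0xff x3=0xff  N=1 Z=0
-- IRQ taken; context saved, return-PC = 4 --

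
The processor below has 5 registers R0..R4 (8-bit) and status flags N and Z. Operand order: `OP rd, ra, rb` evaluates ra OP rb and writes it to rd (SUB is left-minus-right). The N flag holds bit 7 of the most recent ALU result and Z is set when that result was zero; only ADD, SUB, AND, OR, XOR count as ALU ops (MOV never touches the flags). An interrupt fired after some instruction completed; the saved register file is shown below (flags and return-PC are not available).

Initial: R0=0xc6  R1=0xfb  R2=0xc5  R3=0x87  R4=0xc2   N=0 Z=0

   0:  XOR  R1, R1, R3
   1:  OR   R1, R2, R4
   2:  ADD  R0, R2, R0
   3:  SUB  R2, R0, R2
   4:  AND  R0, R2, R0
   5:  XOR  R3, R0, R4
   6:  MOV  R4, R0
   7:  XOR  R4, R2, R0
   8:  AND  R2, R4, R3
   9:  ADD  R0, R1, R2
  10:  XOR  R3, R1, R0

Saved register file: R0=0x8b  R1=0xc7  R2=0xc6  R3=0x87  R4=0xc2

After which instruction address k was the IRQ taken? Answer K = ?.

after  0: R0=0xc6 R1=0x7c R2=0xc5 R3=0x87 R4=0xc2  N=0 Z=0
after  1: R0=0xc6 R1=0xc7 R2=0xc5 R3=0x87 R4=0xc2  N=1 Z=0
after  2: R0=0x8b R1=0xc7 R2=0xc5 R3=0x87 R4=0xc2  N=1 Z=0
after  3: R0=0x8b R1=0xc7 R2=0xc6 R3=0x87 R4=0xc2  N=1 Z=0
-- IRQ taken; context saved, return-PC = 4 --

K = 3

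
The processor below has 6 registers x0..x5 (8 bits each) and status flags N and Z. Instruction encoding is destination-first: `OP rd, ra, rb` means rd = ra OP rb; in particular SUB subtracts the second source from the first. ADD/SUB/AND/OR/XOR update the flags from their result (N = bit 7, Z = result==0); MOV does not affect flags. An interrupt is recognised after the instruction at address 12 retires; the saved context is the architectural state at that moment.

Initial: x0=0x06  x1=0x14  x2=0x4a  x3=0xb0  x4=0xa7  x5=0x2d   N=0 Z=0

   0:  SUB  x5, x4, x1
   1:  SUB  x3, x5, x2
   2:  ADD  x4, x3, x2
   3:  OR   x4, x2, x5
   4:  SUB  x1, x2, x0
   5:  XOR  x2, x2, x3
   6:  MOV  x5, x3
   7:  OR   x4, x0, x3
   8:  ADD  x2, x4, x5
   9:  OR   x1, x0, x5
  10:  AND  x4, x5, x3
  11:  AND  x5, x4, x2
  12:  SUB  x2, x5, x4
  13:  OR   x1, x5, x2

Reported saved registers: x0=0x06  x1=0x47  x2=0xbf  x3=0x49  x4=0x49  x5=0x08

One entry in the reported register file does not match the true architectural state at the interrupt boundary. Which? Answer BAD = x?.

after  0: x0=0x06 x1=0x14 x2=0x4a x3=0xb0 x4=0xa7 x5=0x93  N=1 Z=0
after  1: x0=0x06 x1=0x14 x2=0x4a x3=0x49 x4=0xa7 x5=0x93  N=0 Z=0
after  2: x0=0x06 x1=0x14 x2=0x4a x3=0x49 x4=0x93 x5=0x93  N=1 Z=0
after  3: x0=0x06 x1=0x14 x2=0x4a x3=0x49 x4=0xdb x5=0x93  N=1 Z=0
after  4: x0=0x06 x1=0x44 x2=0x4a x3=0x49 x4=0xdb x5=0x93  N=0 Z=0
after  5: x0=0x06 x1=0x44 x2=0x03 x3=0x49 x4=0xdb x5=0x93  N=0 Z=0
after  6: x0=0x06 x1=0x44 x2=0x03 x3=0x49 x4=0xdb x5=0x49  N=0 Z=0
after  7: x0=0x06 x1=0x44 x2=0x03 x3=0x49 x4=0x4f x5=0x49  N=0 Z=0
after  8: x0=0x06 x1=0x44 x2=0x98 x3=0x49 x4=0x4f x5=0x49  N=1 Z=0
after  9: x0=0x06 x1=0x4f x2=0x98 x3=0x49 x4=0x4f x5=0x49  N=0 Z=0
after 10: x0=0x06 x1=0x4f x2=0x98 x3=0x49 x4=0x49 x5=0x49  N=0 Z=0
after 11: x0=0x06 x1=0x4f x2=0x98 x3=0x49 x4=0x49 x5=0x08  N=0 Z=0
after 12: x0=0x06 x1=0x4f x2=0xbf x3=0x49 x4=0x49 x5=0x08  N=1 Z=0
-- IRQ taken; context saved, return-PC = 13 --
mismatch: x1: reported 0x47 vs actual 0x4f

BAD = x1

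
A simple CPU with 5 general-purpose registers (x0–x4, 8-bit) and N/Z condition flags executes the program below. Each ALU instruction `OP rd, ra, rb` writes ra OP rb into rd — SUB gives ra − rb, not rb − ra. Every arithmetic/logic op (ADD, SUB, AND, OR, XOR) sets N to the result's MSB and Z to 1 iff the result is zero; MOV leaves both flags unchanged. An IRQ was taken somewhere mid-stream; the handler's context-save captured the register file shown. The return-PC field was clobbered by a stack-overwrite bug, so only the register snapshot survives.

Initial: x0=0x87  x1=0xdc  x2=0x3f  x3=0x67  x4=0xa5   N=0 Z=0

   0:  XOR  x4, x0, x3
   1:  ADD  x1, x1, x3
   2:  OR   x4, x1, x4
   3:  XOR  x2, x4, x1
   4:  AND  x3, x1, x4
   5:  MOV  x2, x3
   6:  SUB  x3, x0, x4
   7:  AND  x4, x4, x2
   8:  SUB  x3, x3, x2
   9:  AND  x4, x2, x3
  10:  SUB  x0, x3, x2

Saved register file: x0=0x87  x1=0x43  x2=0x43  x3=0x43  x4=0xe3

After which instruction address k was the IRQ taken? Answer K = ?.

K = 5

after  0: x0=0x87 x1=0xdc x2=0x3f x3=0x67 x4=0xe0  N=1 Z=0
after  1: x0=0x87 x1=0x43 x2=0x3f x3=0x67 x4=0xe0  N=0 Z=0
after  2: x0=0x87 x1=0x43 x2=0x3f x3=0x67 x4=0xe3  N=1 Z=0
after  3: x0=0x87 x1=0x43 x2=0xa0 x3=0x67 x4=0xe3  N=1 Z=0
after  4: x0=0x87 x1=0x43 x2=0xa0 x3=0x43 x4=0xe3  N=0 Z=0
after  5: x0=0x87 x1=0x43 x2=0x43 x3=0x43 x4=0xe3  N=0 Z=0
-- IRQ taken; context saved, return-PC = 6 --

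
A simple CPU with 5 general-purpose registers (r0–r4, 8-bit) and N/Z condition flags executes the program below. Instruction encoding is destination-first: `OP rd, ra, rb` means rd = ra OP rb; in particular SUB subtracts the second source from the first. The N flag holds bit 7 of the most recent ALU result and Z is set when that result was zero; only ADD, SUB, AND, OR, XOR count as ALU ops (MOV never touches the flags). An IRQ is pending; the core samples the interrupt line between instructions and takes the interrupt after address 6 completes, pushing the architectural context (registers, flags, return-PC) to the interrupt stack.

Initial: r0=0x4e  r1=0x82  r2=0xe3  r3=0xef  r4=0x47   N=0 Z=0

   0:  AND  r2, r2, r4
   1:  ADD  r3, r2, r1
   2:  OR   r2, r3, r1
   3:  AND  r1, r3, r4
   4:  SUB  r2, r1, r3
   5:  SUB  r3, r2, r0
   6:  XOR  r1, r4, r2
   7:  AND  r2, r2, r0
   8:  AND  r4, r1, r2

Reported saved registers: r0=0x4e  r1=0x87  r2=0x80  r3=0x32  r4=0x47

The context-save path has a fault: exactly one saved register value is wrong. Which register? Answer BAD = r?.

after  0: r0=0x4e r1=0x82 r2=0x43 r3=0xef r4=0x47  N=0 Z=0
after  1: r0=0x4e r1=0x82 r2=0x43 r3=0xc5 r4=0x47  N=1 Z=0
after  2: r0=0x4e r1=0x82 r2=0xc7 r3=0xc5 r4=0x47  N=1 Z=0
after  3: r0=0x4e r1=0x45 r2=0xc7 r3=0xc5 r4=0x47  N=0 Z=0
after  4: r0=0x4e r1=0x45 r2=0x80 r3=0xc5 r4=0x47  N=1 Z=0
after  5: r0=0x4e r1=0x45 r2=0x80 r3=0x32 r4=0x47  N=0 Z=0
after  6: r0=0x4e r1=0xc7 r2=0x80 r3=0x32 r4=0x47  N=1 Z=0
-- IRQ taken; context saved, return-PC = 7 --
mismatch: r1: reported 0x87 vs actual 0xc7

BAD = r1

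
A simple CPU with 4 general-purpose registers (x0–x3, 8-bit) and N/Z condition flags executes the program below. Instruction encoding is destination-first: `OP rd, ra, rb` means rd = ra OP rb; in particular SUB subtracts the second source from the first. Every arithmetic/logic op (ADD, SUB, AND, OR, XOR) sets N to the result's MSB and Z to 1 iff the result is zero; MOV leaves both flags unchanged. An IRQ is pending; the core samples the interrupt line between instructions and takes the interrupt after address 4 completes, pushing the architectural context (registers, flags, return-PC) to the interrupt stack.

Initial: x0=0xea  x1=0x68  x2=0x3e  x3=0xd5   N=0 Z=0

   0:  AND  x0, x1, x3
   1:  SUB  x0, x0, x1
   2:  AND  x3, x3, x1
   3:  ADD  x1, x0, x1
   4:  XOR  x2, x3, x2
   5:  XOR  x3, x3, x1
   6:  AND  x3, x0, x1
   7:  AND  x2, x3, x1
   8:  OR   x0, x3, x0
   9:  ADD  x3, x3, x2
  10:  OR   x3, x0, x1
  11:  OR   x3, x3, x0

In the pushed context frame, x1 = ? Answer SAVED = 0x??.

after  0: x0=0x40 x1=0x68 x2=0x3e x3=0xd5  N=0 Z=0
after  1: x0=0xd8 x1=0x68 x2=0x3e x3=0xd5  N=1 Z=0
after  2: x0=0xd8 x1=0x68 x2=0x3e x3=0x40  N=0 Z=0
after  3: x0=0xd8 x1=0x40 x2=0x3e x3=0x40  N=0 Z=0
after  4: x0=0xd8 x1=0x40 x2=0x7e x3=0x40  N=0 Z=0
-- IRQ taken; context saved, return-PC = 5 --

SAVED = 0x40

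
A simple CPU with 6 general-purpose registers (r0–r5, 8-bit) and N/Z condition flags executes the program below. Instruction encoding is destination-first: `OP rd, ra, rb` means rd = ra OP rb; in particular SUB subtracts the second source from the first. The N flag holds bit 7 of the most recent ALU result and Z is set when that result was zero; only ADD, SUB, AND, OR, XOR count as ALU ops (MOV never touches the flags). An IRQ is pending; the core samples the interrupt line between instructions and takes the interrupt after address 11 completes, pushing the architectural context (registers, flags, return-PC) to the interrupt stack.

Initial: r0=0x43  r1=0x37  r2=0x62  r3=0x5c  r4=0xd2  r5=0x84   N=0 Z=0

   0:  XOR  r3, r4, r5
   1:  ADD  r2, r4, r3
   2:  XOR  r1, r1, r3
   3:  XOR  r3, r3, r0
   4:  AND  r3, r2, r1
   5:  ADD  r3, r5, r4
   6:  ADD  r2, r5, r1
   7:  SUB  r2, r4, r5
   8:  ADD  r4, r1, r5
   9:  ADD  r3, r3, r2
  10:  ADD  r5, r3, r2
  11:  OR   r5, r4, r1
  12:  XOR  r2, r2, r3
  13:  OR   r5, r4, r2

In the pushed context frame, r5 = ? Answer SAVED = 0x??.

SAVED = 0xe5

after  0: r0=0x43 r1=0x37 r2=0x62 r3=0x56 r4=0xd2 r5=0x84  N=0 Z=0
after  1: r0=0x43 r1=0x37 r2=0x28 r3=0x56 r4=0xd2 r5=0x84  N=0 Z=0
after  2: r0=0x43 r1=0x61 r2=0x28 r3=0x56 r4=0xd2 r5=0x84  N=0 Z=0
after  3: r0=0x43 r1=0x61 r2=0x28 r3=0x15 r4=0xd2 r5=0x84  N=0 Z=0
after  4: r0=0x43 r1=0x61 r2=0x28 r3=0x20 r4=0xd2 r5=0x84  N=0 Z=0
after  5: r0=0x43 r1=0x61 r2=0x28 r3=0x56 r4=0xd2 r5=0x84  N=0 Z=0
after  6: r0=0x43 r1=0x61 r2=0xe5 r3=0x56 r4=0xd2 r5=0x84  N=1 Z=0
after  7: r0=0x43 r1=0x61 r2=0x4e r3=0x56 r4=0xd2 r5=0x84  N=0 Z=0
after  8: r0=0x43 r1=0x61 r2=0x4e r3=0x56 r4=0xe5 r5=0x84  N=1 Z=0
after  9: r0=0x43 r1=0x61 r2=0x4e r3=0xa4 r4=0xe5 r5=0x84  N=1 Z=0
after 10: r0=0x43 r1=0x61 r2=0x4e r3=0xa4 r4=0xe5 r5=0xf2  N=1 Z=0
after 11: r0=0x43 r1=0x61 r2=0x4e r3=0xa4 r4=0xe5 r5=0xe5  N=1 Z=0
-- IRQ taken; context saved, return-PC = 12 --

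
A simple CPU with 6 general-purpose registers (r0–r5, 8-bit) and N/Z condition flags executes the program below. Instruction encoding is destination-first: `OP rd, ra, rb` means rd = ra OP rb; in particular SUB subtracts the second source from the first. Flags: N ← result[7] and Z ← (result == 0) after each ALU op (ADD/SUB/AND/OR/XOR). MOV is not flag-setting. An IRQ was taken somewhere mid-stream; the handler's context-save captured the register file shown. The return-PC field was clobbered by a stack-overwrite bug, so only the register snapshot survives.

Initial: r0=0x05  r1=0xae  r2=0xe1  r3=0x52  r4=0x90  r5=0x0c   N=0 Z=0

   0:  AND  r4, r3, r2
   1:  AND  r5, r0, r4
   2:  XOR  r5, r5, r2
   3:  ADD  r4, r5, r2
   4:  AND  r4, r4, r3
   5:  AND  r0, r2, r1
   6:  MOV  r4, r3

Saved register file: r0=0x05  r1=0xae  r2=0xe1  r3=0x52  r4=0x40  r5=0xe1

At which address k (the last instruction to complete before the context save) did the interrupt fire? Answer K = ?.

after  0: r0=0x05 r1=0xae r2=0xe1 r3=0x52 r4=0x40 r5=0x0c  N=0 Z=0
after  1: r0=0x05 r1=0xae r2=0xe1 r3=0x52 r4=0x40 r5=0x00  N=0 Z=1
after  2: r0=0x05 r1=0xae r2=0xe1 r3=0x52 r4=0x40 r5=0xe1  N=1 Z=0
-- IRQ taken; context saved, return-PC = 3 --

K = 2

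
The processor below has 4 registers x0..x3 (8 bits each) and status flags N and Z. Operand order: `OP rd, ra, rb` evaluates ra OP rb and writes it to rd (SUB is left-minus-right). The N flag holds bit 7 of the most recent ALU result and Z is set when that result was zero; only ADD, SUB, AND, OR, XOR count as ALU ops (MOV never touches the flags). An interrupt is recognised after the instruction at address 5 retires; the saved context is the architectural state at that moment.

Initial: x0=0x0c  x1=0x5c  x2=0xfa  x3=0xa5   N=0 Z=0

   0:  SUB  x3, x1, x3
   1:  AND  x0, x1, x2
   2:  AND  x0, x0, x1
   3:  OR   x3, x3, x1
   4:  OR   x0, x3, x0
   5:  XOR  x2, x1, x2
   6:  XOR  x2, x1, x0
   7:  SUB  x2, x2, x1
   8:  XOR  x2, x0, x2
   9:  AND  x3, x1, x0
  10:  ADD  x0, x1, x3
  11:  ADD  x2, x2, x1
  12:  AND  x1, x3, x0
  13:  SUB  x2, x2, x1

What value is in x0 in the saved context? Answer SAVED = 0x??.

SAVED = 0xff

after  0: x0=0x0c x1=0x5c x2=0xfa x3=0xb7  N=1 Z=0
after  1: x0=0x58 x1=0x5c x2=0xfa x3=0xb7  N=0 Z=0
after  2: x0=0x58 x1=0x5c x2=0xfa x3=0xb7  N=0 Z=0
after  3: x0=0x58 x1=0x5c x2=0xfa x3=0xff  N=1 Z=0
after  4: x0=0xff x1=0x5c x2=0xfa x3=0xff  N=1 Z=0
after  5: x0=0xff x1=0x5c x2=0xa6 x3=0xff  N=1 Z=0
-- IRQ taken; context saved, return-PC = 6 --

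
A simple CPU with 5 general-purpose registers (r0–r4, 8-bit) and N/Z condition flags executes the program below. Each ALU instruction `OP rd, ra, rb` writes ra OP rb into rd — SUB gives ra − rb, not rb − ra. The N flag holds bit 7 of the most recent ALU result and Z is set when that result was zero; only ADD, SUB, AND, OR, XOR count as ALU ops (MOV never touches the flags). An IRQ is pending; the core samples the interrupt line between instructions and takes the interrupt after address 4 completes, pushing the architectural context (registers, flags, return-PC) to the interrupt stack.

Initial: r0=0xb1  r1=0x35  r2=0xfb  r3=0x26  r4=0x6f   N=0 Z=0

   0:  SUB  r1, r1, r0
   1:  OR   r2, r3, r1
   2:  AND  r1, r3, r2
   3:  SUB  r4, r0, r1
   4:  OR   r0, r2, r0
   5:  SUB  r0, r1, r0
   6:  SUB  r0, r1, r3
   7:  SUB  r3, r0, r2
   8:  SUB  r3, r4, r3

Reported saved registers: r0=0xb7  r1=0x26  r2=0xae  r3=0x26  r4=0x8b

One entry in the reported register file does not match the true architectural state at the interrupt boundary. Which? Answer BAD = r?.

after  0: r0=0xb1 r1=0x84 r2=0xfb r3=0x26 r4=0x6f  N=1 Z=0
after  1: r0=0xb1 r1=0x84 r2=0xa6 r3=0x26 r4=0x6f  N=1 Z=0
after  2: r0=0xb1 r1=0x26 r2=0xa6 r3=0x26 r4=0x6f  N=0 Z=0
after  3: r0=0xb1 r1=0x26 r2=0xa6 r3=0x26 r4=0x8b  N=1 Z=0
after  4: r0=0xb7 r1=0x26 r2=0xa6 r3=0x26 r4=0x8b  N=1 Z=0
-- IRQ taken; context saved, return-PC = 5 --
mismatch: r2: reported 0xae vs actual 0xa6

BAD = r2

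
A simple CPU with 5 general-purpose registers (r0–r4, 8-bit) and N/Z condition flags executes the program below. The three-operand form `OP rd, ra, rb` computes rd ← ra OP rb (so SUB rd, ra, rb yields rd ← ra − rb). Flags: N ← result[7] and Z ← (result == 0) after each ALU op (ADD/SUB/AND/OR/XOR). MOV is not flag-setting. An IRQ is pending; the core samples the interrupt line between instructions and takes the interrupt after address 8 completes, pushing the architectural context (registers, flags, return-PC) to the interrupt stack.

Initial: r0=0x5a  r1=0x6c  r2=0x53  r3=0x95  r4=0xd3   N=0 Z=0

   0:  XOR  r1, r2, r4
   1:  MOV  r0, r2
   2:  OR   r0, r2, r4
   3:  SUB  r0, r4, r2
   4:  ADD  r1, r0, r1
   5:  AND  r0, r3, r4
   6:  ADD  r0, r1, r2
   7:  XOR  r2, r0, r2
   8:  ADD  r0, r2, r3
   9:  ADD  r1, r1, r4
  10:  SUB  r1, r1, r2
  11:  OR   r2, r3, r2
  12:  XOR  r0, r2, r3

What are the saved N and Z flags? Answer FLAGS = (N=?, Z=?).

FLAGS = (N=1, Z=0)

after  0: r0=0x5a r1=0x80 r2=0x53 r3=0x95 r4=0xd3  N=1 Z=0
after  1: r0=0x53 r1=0x80 r2=0x53 r3=0x95 r4=0xd3  N=1 Z=0
after  2: r0=0xd3 r1=0x80 r2=0x53 r3=0x95 r4=0xd3  N=1 Z=0
after  3: r0=0x80 r1=0x80 r2=0x53 r3=0x95 r4=0xd3  N=1 Z=0
after  4: r0=0x80 r1=0x00 r2=0x53 r3=0x95 r4=0xd3  N=0 Z=1
after  5: r0=0x91 r1=0x00 r2=0x53 r3=0x95 r4=0xd3  N=1 Z=0
after  6: r0=0x53 r1=0x00 r2=0x53 r3=0x95 r4=0xd3  N=0 Z=0
after  7: r0=0x53 r1=0x00 r2=0x00 r3=0x95 r4=0xd3  N=0 Z=1
after  8: r0=0x95 r1=0x00 r2=0x00 r3=0x95 r4=0xd3  N=1 Z=0
-- IRQ taken; context saved, return-PC = 9 --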